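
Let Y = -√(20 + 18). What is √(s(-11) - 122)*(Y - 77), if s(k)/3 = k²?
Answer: √241*(-77 - √38) ≈ -1291.1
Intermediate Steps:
s(k) = 3*k²
Y = -√38 ≈ -6.1644
√(s(-11) - 122)*(Y - 77) = √(3*(-11)² - 122)*(-√38 - 77) = √(3*121 - 122)*(-77 - √38) = √(363 - 122)*(-77 - √38) = √241*(-77 - √38)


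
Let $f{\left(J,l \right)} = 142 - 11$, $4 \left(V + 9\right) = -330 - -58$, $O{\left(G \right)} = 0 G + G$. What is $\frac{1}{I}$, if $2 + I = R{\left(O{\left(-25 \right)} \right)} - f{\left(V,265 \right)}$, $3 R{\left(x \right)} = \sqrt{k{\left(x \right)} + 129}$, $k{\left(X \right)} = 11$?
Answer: $- \frac{171}{22723} - \frac{6 \sqrt{35}}{159061} \approx -0.0077486$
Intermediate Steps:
$O{\left(G \right)} = G$ ($O{\left(G \right)} = 0 + G = G$)
$V = -77$ ($V = -9 + \frac{-330 - -58}{4} = -9 + \frac{-330 + 58}{4} = -9 + \frac{1}{4} \left(-272\right) = -9 - 68 = -77$)
$f{\left(J,l \right)} = 131$
$R{\left(x \right)} = \frac{2 \sqrt{35}}{3}$ ($R{\left(x \right)} = \frac{\sqrt{11 + 129}}{3} = \frac{\sqrt{140}}{3} = \frac{2 \sqrt{35}}{3}$)
$I = -133 + \frac{2 \sqrt{35}}{3}$ ($I = -2 + \left(\frac{2 \sqrt{35}}{3} - 131\right) = -2 - \left(131 - \frac{2 \sqrt{35}}{3}\right) = -133 + \frac{2 \sqrt{35}}{3} \approx -129.06$)
$\frac{1}{I} = \frac{1}{-133 + \frac{2 \sqrt{35}}{3}}$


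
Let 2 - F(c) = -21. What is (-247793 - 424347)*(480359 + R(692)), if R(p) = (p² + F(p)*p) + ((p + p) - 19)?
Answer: -656347398560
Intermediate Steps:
F(c) = 23 (F(c) = 2 - 1*(-21) = 2 + 21 = 23)
R(p) = -19 + p² + 25*p (R(p) = (p² + 23*p) + ((p + p) - 19) = (p² + 23*p) + (2*p - 19) = (p² + 23*p) + (-19 + 2*p) = -19 + p² + 25*p)
(-247793 - 424347)*(480359 + R(692)) = (-247793 - 424347)*(480359 + (-19 + 692² + 25*692)) = -672140*(480359 + (-19 + 478864 + 17300)) = -672140*(480359 + 496145) = -672140*976504 = -656347398560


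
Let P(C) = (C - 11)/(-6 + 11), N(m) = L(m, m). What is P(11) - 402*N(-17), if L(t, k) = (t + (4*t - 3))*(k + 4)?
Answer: -459888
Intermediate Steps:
L(t, k) = (-3 + 5*t)*(4 + k) (L(t, k) = (t + (-3 + 4*t))*(4 + k) = (-3 + 5*t)*(4 + k))
N(m) = -12 + 5*m**2 + 17*m (N(m) = -12 - 3*m + 20*m + 5*m*m = -12 - 3*m + 20*m + 5*m**2 = -12 + 5*m**2 + 17*m)
P(C) = -11/5 + C/5 (P(C) = (-11 + C)/5 = (-11 + C)*(1/5) = -11/5 + C/5)
P(11) - 402*N(-17) = (-11/5 + (1/5)*11) - 402*(-12 + 5*(-17)**2 + 17*(-17)) = (-11/5 + 11/5) - 402*(-12 + 5*289 - 289) = 0 - 402*(-12 + 1445 - 289) = 0 - 402*1144 = 0 - 459888 = -459888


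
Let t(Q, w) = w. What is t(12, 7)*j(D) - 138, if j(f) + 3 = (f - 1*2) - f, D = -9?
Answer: -173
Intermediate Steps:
j(f) = -5 (j(f) = -3 + ((f - 1*2) - f) = -3 + ((f - 2) - f) = -3 + ((-2 + f) - f) = -3 - 2 = -5)
t(12, 7)*j(D) - 138 = 7*(-5) - 138 = -35 - 138 = -173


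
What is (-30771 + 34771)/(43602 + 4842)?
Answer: 1000/12111 ≈ 0.082570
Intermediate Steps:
(-30771 + 34771)/(43602 + 4842) = 4000/48444 = 4000*(1/48444) = 1000/12111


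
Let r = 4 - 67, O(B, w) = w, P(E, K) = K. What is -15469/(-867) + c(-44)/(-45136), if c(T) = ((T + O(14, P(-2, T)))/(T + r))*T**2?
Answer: 4660039427/261701349 ≈ 17.807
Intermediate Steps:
r = -63
c(T) = 2*T**3/(-63 + T) (c(T) = ((T + T)/(T - 63))*T**2 = ((2*T)/(-63 + T))*T**2 = (2*T/(-63 + T))*T**2 = 2*T**3/(-63 + T))
-15469/(-867) + c(-44)/(-45136) = -15469/(-867) + (2*(-44)**3/(-63 - 44))/(-45136) = -15469*(-1/867) + (2*(-85184)/(-107))*(-1/45136) = 15469/867 + (2*(-85184)*(-1/107))*(-1/45136) = 15469/867 + (170368/107)*(-1/45136) = 15469/867 - 10648/301847 = 4660039427/261701349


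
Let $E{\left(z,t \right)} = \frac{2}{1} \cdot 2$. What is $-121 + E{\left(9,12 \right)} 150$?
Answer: $479$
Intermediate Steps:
$E{\left(z,t \right)} = 4$ ($E{\left(z,t \right)} = 2 \cdot 1 \cdot 2 = 2 \cdot 2 = 4$)
$-121 + E{\left(9,12 \right)} 150 = -121 + 4 \cdot 150 = -121 + 600 = 479$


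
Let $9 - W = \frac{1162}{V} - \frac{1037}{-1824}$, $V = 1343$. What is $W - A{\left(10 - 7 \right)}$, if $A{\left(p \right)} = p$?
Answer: $\frac{11185613}{2449632} \approx 4.5662$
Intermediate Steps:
$W = \frac{18534509}{2449632}$ ($W = 9 - \left(\frac{1162}{1343} - \frac{1037}{-1824}\right) = 9 - \left(1162 \cdot \frac{1}{1343} - - \frac{1037}{1824}\right) = 9 - \left(\frac{1162}{1343} + \frac{1037}{1824}\right) = 9 - \frac{3512179}{2449632} = \frac{18534509}{2449632} \approx 7.5662$)
$W - A{\left(10 - 7 \right)} = \frac{18534509}{2449632} - \left(10 - 7\right) = \frac{18534509}{2449632} - 3 = \frac{11185613}{2449632}$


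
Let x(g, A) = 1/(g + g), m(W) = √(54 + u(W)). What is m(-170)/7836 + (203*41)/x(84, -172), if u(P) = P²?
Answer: 1398264 + √28954/7836 ≈ 1.3983e+6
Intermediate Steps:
m(W) = √(54 + W²)
x(g, A) = 1/(2*g)
m(-170)/7836 + (203*41)/x(84, -172) = √(54 + (-170)²)/7836 + (203*41)/(((½)/84)) = √(54 + 28900)*(1/7836) + 8323/(((½)*(1/84))) = √28954*(1/7836) + 8323/(1/168) = √28954/7836 + 8323*168 = √28954/7836 + 1398264 = 1398264 + √28954/7836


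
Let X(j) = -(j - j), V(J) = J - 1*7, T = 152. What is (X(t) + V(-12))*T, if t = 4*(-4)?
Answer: -2888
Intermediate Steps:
t = -16
V(J) = -7 + J (V(J) = J - 7 = -7 + J)
X(j) = 0 (X(j) = -1*0 = 0)
(X(t) + V(-12))*T = (0 + (-7 - 12))*152 = (0 - 19)*152 = -19*152 = -2888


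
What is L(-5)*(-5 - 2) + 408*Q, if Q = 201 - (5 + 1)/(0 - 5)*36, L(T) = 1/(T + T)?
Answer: 996343/10 ≈ 99634.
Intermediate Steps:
L(T) = 1/(2*T)
Q = 1221/5 (Q = 201 - 6/(-5)*36 = 201 - 6*(-⅕)*36 = 201 - (-6)*36/5 = 201 - 1*(-216/5) = 201 + 216/5 = 1221/5 ≈ 244.20)
L(-5)*(-5 - 2) + 408*Q = ((½)/(-5))*(-5 - 2) + 408*(1221/5) = ((½)*(-⅕))*(-7) + 498168/5 = -⅒*(-7) + 498168/5 = 7/10 + 498168/5 = 996343/10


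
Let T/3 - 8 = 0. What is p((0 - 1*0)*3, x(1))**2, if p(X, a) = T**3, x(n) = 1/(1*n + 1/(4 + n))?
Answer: 191102976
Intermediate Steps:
T = 24 (T = 24 + 3*0 = 24 + 0 = 24)
x(n) = 1/(n + 1/(4 + n))
p(X, a) = 13824 (p(X, a) = 24**3 = 13824)
p((0 - 1*0)*3, x(1))**2 = 13824**2 = 191102976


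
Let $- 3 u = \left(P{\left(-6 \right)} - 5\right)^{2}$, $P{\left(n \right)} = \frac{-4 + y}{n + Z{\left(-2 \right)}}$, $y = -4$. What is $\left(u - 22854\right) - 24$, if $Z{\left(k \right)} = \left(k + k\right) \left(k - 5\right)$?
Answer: $- \frac{8308195}{363} \approx -22888.0$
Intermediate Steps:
$Z{\left(k \right)} = 2 k \left(-5 + k\right)$
$P{\left(n \right)} = - \frac{8}{28 + n}$ ($P{\left(n \right)} = \frac{-4 - 4}{n + 2 \left(-2\right) \left(-5 - 2\right)} = - \frac{8}{n + 2 \left(-2\right) \left(-7\right)} = - \frac{8}{n + 28} = - \frac{8}{28 + n}$)
$u = - \frac{3481}{363}$ ($u = - \frac{\left(- \frac{8}{28 - 6} - 5\right)^{2}}{3} = - \frac{\left(- \frac{8}{22} - 5\right)^{2}}{3} = - \frac{\left(\left(-8\right) \frac{1}{22} - 5\right)^{2}}{3} = - \frac{\left(- \frac{4}{11} - 5\right)^{2}}{3} = - \frac{\left(- \frac{59}{11}\right)^{2}}{3} = \left(- \frac{1}{3}\right) \frac{3481}{121} = - \frac{3481}{363} \approx -9.5895$)
$\left(u - 22854\right) - 24 = \left(- \frac{3481}{363} - 22854\right) - 24 = - \frac{8299483}{363} - 24 = - \frac{8308195}{363}$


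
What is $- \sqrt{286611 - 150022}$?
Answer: $- \sqrt{136589} \approx -369.58$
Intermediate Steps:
$- \sqrt{286611 - 150022} = - \sqrt{136589}$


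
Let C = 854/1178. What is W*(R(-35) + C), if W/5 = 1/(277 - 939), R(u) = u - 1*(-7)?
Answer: 80325/389918 ≈ 0.20600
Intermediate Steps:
R(u) = 7 + u (R(u) = u + 7 = 7 + u)
W = -5/662 (W = 5/(277 - 939) = 5/(-662) = 5*(-1/662) = -5/662 ≈ -0.0075529)
C = 427/589 (C = 854*(1/1178) = 427/589 ≈ 0.72496)
W*(R(-35) + C) = -5*((7 - 35) + 427/589)/662 = -5*(-28 + 427/589)/662 = -5/662*(-16065/589) = 80325/389918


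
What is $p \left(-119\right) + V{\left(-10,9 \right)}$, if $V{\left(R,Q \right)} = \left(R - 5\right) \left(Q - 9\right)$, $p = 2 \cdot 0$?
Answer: $0$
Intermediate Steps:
$p = 0$
$V{\left(R,Q \right)} = \left(-9 + Q\right) \left(-5 + R\right)$ ($V{\left(R,Q \right)} = \left(-5 + R\right) \left(-9 + Q\right) = \left(-9 + Q\right) \left(-5 + R\right)$)
$p \left(-119\right) + V{\left(-10,9 \right)} = 0 \left(-119\right) + \left(45 - -90 - 45 + 9 \left(-10\right)\right) = 0 + \left(45 + 90 - 45 - 90\right) = 0 + 0 = 0$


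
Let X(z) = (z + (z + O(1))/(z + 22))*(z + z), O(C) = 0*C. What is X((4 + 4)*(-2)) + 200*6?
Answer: 5392/3 ≈ 1797.3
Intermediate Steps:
O(C) = 0
X(z) = 2*z*(z + z/(22 + z)) (X(z) = (z + (z + 0)/(z + 22))*(z + z) = (z + z/(22 + z))*(2*z) = 2*z*(z + z/(22 + z)))
X((4 + 4)*(-2)) + 200*6 = 2*((4 + 4)*(-2))²*(23 + (4 + 4)*(-2))/(22 + (4 + 4)*(-2)) + 200*6 = 2*(8*(-2))²*(23 + 8*(-2))/(22 + 8*(-2)) + 1200 = 2*(-16)²*(23 - 16)/(22 - 16) + 1200 = 2*256*7/6 + 1200 = 2*256*(⅙)*7 + 1200 = 1792/3 + 1200 = 5392/3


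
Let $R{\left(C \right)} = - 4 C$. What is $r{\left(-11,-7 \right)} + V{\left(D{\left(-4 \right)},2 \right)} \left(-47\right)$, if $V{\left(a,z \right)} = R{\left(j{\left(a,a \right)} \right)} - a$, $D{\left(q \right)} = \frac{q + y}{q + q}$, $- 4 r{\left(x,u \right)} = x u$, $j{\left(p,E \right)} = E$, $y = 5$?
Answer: $- \frac{389}{8} \approx -48.625$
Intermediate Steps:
$r{\left(x,u \right)} = - \frac{u x}{4}$ ($r{\left(x,u \right)} = - \frac{x u}{4} = - \frac{u x}{4}$)
$D{\left(q \right)} = \frac{5 + q}{2 q}$ ($D{\left(q \right)} = \frac{q + 5}{q + q} = \frac{5 + q}{2 q}$)
$V{\left(a,z \right)} = - 5 a$ ($V{\left(a,z \right)} = - 4 a - a = - 5 a$)
$r{\left(-11,-7 \right)} + V{\left(D{\left(-4 \right)},2 \right)} \left(-47\right) = \left(- \frac{1}{4}\right) \left(-7\right) \left(-11\right) + - 5 \frac{5 - 4}{2 \left(-4\right)} \left(-47\right) = - \frac{77}{4} + - 5 \cdot \frac{1}{2} \left(- \frac{1}{4}\right) 1 \left(-47\right) = - \frac{77}{4} + \left(-5\right) \left(- \frac{1}{8}\right) \left(-47\right) = - \frac{77}{4} + \frac{5}{8} \left(-47\right) = - \frac{77}{4} - \frac{235}{8} = - \frac{389}{8}$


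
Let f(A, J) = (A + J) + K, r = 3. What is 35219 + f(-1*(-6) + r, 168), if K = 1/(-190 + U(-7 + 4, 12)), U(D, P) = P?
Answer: 6300487/178 ≈ 35396.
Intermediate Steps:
K = -1/178 (K = 1/(-190 + 12) = 1/(-178) = -1/178 ≈ -0.0056180)
f(A, J) = -1/178 + A + J (f(A, J) = (A + J) - 1/178 = -1/178 + A + J)
35219 + f(-1*(-6) + r, 168) = 35219 + (-1/178 + (-1*(-6) + 3) + 168) = 35219 + (-1/178 + (6 + 3) + 168) = 35219 + (-1/178 + 9 + 168) = 35219 + 31505/178 = 6300487/178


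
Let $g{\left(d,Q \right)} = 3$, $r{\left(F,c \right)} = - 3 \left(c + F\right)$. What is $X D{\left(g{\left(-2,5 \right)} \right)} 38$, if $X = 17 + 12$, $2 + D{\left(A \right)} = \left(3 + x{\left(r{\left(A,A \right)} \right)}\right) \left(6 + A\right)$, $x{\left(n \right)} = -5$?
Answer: $-22040$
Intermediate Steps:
$r{\left(F,c \right)} = - 3 F - 3 c$ ($r{\left(F,c \right)} = - 3 \left(F + c\right) = - 3 F - 3 c$)
$D{\left(A \right)} = -14 - 2 A$ ($D{\left(A \right)} = -2 + \left(3 - 5\right) \left(6 + A\right) = -2 - 2 \left(6 + A\right) = -2 - \left(12 + 2 A\right) = -14 - 2 A$)
$X = 29$
$X D{\left(g{\left(-2,5 \right)} \right)} 38 = 29 \left(-14 - 6\right) 38 = 29 \left(-20\right) 38 = \left(-580\right) 38 = -22040$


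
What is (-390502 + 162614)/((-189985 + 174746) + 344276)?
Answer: -227888/329037 ≈ -0.69259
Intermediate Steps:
(-390502 + 162614)/((-189985 + 174746) + 344276) = -227888/(-15239 + 344276) = -227888/329037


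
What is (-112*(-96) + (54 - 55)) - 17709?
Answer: -6958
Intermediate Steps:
(-112*(-96) + (54 - 55)) - 17709 = (10752 - 1) - 17709 = 10751 - 17709 = -6958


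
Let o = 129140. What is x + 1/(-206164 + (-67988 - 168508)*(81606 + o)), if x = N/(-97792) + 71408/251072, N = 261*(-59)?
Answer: 2112273967289365041/4780205656950878720 ≈ 0.44188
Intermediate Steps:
N = -15399
x = 169521701/383638016 (x = -15399/(-97792) + 71408/251072 = -15399*(-1/97792) + 71408*(1/251072) = 15399/97792 + 4463/15692 = 169521701/383638016 ≈ 0.44188)
x + 1/(-206164 + (-67988 - 168508)*(81606 + o)) = 169521701/383638016 + 1/(-206164 + (-67988 - 168508)*(81606 + 129140)) = 169521701/383638016 + 1/(-206164 - 236496*210746) = 169521701/383638016 + 1/(-206164 - 49840586016) = 169521701/383638016 + 1/(-49840792180) = 169521701/383638016 - 1/49840792180 = 2112273967289365041/4780205656950878720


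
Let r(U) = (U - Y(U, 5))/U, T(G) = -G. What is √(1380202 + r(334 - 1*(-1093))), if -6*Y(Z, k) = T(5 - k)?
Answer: √1380203 ≈ 1174.8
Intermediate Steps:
Y(Z, k) = ⅚ - k/6 (Y(Z, k) = -(-1)*(5 - k)/6 = -(-5 + k)/6 = ⅚ - k/6)
r(U) = 1 (r(U) = (U - (⅚ - ⅙*5))/U = (U - (⅚ - ⅚))/U = (U - 1*0)/U = (U + 0)/U = U/U = 1)
√(1380202 + r(334 - 1*(-1093))) = √(1380202 + 1) = √1380203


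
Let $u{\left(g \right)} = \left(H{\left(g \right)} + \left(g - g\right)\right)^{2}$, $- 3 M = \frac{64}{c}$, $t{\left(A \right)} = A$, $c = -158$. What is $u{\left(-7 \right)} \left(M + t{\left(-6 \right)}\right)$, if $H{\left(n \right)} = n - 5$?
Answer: $- \frac{66720}{79} \approx -844.56$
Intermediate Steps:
$H{\left(n \right)} = -5 + n$
$M = \frac{32}{237}$ ($M = - \frac{64 \frac{1}{-158}}{3} = - \frac{64 \left(- \frac{1}{158}\right)}{3} = \left(- \frac{1}{3}\right) \left(- \frac{32}{79}\right) = \frac{32}{237} \approx 0.13502$)
$u{\left(g \right)} = \left(-5 + g\right)^{2}$ ($u{\left(g \right)} = \left(\left(-5 + g\right) + \left(g - g\right)\right)^{2} = \left(\left(-5 + g\right) + 0\right)^{2} = \left(-5 + g\right)^{2}$)
$u{\left(-7 \right)} \left(M + t{\left(-6 \right)}\right) = \left(-5 - 7\right)^{2} \left(\frac{32}{237} - 6\right) = \left(-12\right)^{2} \left(- \frac{1390}{237}\right) = 144 \left(- \frac{1390}{237}\right) = - \frac{66720}{79}$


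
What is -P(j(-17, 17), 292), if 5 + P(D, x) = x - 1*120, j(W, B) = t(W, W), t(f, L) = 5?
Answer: -167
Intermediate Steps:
j(W, B) = 5
P(D, x) = -125 + x (P(D, x) = -5 + (x - 1*120) = -5 + (x - 120) = -5 + (-120 + x) = -125 + x)
-P(j(-17, 17), 292) = -(-125 + 292) = -1*167 = -167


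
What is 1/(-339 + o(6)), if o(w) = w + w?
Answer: -1/327 ≈ -0.0030581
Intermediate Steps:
o(w) = 2*w
1/(-339 + o(6)) = 1/(-339 + 2*6) = 1/(-339 + 12) = 1/(-327) = -1/327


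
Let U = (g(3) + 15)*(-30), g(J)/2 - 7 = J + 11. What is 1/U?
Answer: -1/1710 ≈ -0.00058480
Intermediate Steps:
g(J) = 36 + 2*J (g(J) = 14 + 2*(J + 11) = 14 + 2*(11 + J) = 14 + (22 + 2*J) = 36 + 2*J)
U = -1710 (U = ((36 + 2*3) + 15)*(-30) = ((36 + 6) + 15)*(-30) = (42 + 15)*(-30) = 57*(-30) = -1710)
1/U = 1/(-1710) = -1/1710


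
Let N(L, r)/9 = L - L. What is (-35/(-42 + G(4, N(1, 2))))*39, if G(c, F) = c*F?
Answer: 65/2 ≈ 32.500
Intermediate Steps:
N(L, r) = 0 (N(L, r) = 9*(L - L) = 9*0 = 0)
G(c, F) = F*c
(-35/(-42 + G(4, N(1, 2))))*39 = (-35/(-42 + 0*4))*39 = (-35/(-42 + 0))*39 = (-35/(-42))*39 = -1/42*(-35)*39 = (5/6)*39 = 65/2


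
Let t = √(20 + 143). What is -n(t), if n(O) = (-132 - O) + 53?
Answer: 79 + √163 ≈ 91.767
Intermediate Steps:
t = √163 ≈ 12.767
n(O) = -79 - O
-n(t) = -(-79 - √163) = 79 + √163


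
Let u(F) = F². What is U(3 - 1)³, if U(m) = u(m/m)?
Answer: 1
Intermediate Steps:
U(m) = 1 (U(m) = (m/m)² = 1² = 1)
U(3 - 1)³ = 1³ = 1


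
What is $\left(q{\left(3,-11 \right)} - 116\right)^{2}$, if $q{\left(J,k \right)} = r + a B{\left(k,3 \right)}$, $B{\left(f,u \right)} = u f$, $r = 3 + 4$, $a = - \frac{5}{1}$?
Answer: $3136$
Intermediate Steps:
$a = -5$ ($a = \left(-5\right) 1 = -5$)
$r = 7$
$B{\left(f,u \right)} = f u$
$q{\left(J,k \right)} = 7 - 15 k$ ($q{\left(J,k \right)} = 7 - 5 k 3 = 7 - 5 \cdot 3 k = 7 - 15 k$)
$\left(q{\left(3,-11 \right)} - 116\right)^{2} = \left(\left(7 - -165\right) - 116\right)^{2} = \left(\left(7 + 165\right) - 116\right)^{2} = \left(172 - 116\right)^{2} = 56^{2} = 3136$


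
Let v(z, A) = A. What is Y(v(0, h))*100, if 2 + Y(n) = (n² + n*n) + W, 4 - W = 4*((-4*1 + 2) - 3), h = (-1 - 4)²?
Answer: 127200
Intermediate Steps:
h = 25 (h = (-5)² = 25)
W = 24 (W = 4 - 4*((-4*1 + 2) - 3) = 4 - 4*((-4 + 2) - 3) = 4 - 4*(-2 - 3) = 4 - 4*(-5) = 4 - 1*(-20) = 4 + 20 = 24)
Y(n) = 22 + 2*n² (Y(n) = -2 + ((n² + n*n) + 24) = -2 + ((n² + n²) + 24) = -2 + (2*n² + 24) = -2 + (24 + 2*n²) = 22 + 2*n²)
Y(v(0, h))*100 = (22 + 2*25²)*100 = (22 + 2*625)*100 = (22 + 1250)*100 = 1272*100 = 127200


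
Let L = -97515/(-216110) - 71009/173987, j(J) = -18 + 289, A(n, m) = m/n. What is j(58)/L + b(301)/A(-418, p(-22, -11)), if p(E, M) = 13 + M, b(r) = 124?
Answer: -6361890254214/324117463 ≈ -19628.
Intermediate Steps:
j(J) = 271
L = 324117463/7520066114 (L = -97515*(-1/216110) - 71009*1/173987 = 19503/43222 - 71009/173987 = 324117463/7520066114 ≈ 0.043100)
j(58)/L + b(301)/A(-418, p(-22, -11)) = 271/(324117463/7520066114) + 124/(((13 - 11)/(-418))) = 271*(7520066114/324117463) + 124/((2*(-1/418))) = 2037937916894/324117463 + 124/(-1/209) = 2037937916894/324117463 + 124*(-209) = 2037937916894/324117463 - 25916 = -6361890254214/324117463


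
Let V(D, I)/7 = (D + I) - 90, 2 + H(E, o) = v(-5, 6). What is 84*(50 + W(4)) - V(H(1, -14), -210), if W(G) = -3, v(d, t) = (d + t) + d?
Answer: 6090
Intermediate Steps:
v(d, t) = t + 2*d
H(E, o) = -6 (H(E, o) = -2 + (6 + 2*(-5)) = -2 + (6 - 10) = -2 - 4 = -6)
V(D, I) = -630 + 7*D + 7*I (V(D, I) = 7*((D + I) - 90) = 7*(-90 + D + I) = -630 + 7*D + 7*I)
84*(50 + W(4)) - V(H(1, -14), -210) = 84*(50 - 3) - (-630 + 7*(-6) + 7*(-210)) = 84*47 - (-630 - 42 - 1470) = 3948 - 1*(-2142) = 3948 + 2142 = 6090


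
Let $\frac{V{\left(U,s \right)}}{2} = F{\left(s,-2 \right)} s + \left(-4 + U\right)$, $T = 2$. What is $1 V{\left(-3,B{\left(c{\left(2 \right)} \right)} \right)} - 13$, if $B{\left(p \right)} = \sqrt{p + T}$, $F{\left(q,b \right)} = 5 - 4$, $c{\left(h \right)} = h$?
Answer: $-23$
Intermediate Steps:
$F{\left(q,b \right)} = 1$ ($F{\left(q,b \right)} = 5 - 4 = 1$)
$B{\left(p \right)} = \sqrt{2 + p}$ ($B{\left(p \right)} = \sqrt{p + 2} = \sqrt{2 + p}$)
$V{\left(U,s \right)} = -8 + 2 U + 2 s$ ($V{\left(U,s \right)} = 2 \left(1 s + \left(-4 + U\right)\right) = 2 \left(s + \left(-4 + U\right)\right) = 2 \left(-4 + U + s\right) = -8 + 2 U + 2 s$)
$1 V{\left(-3,B{\left(c{\left(2 \right)} \right)} \right)} - 13 = 1 \left(-8 + 2 \left(-3\right) + 2 \sqrt{2 + 2}\right) - 13 = 1 \left(-8 - 6 + 2 \sqrt{4}\right) - 13 = 1 \left(-8 - 6 + 2 \cdot 2\right) - 13 = 1 \left(-8 - 6 + 4\right) - 13 = 1 \left(-10\right) - 13 = -10 - 13 = -23$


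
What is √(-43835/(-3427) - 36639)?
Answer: I*√430150247686/3427 ≈ 191.38*I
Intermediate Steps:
√(-43835/(-3427) - 36639) = √(-43835*(-1/3427) - 36639) = √(43835/3427 - 36639) = √(-125518018/3427) = I*√430150247686/3427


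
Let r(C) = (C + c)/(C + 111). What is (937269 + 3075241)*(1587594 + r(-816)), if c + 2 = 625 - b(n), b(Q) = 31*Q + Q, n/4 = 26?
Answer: 898206214542082/141 ≈ 6.3703e+12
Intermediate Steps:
n = 104 (n = 4*26 = 104)
b(Q) = 32*Q
c = -2705 (c = -2 + (625 - 32*104) = -2 + (625 - 1*3328) = -2 + (625 - 3328) = -2 - 2703 = -2705)
r(C) = (-2705 + C)/(111 + C) (r(C) = (C - 2705)/(C + 111) = (-2705 + C)/(111 + C))
(937269 + 3075241)*(1587594 + r(-816)) = (937269 + 3075241)*(1587594 + (-2705 - 816)/(111 - 816)) = 4012510*(1587594 - 3521/(-705)) = 4012510*(1587594 - 1/705*(-3521)) = 4012510*(1587594 + 3521/705) = 4012510*(1119257291/705) = 898206214542082/141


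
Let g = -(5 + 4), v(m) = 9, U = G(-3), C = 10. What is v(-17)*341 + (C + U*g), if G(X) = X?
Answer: 3106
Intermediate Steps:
U = -3
g = -9 (g = -1*9 = -9)
v(-17)*341 + (C + U*g) = 9*341 + (10 - 3*(-9)) = 3069 + (10 + 27) = 3069 + 37 = 3106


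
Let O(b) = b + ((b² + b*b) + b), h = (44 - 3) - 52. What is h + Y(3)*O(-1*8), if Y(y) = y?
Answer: 325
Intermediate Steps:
h = -11 (h = 41 - 52 = -11)
O(b) = 2*b + 2*b² (O(b) = b + ((b² + b²) + b) = b + (2*b² + b) = b + (b + 2*b²) = 2*b + 2*b²)
h + Y(3)*O(-1*8) = -11 + 3*(2*(-1*8)*(1 - 1*8)) = -11 + 3*(2*(-8)*(1 - 8)) = -11 + 3*(2*(-8)*(-7)) = -11 + 3*112 = -11 + 336 = 325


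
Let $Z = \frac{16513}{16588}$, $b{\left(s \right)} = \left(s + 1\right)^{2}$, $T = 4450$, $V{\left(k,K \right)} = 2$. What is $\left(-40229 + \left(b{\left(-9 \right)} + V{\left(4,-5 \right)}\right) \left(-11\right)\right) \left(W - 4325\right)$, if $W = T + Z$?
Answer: $- \frac{85596482415}{16588} \approx -5.1601 \cdot 10^{6}$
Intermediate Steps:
$b{\left(s \right)} = \left(1 + s\right)^{2}$
$Z = \frac{16513}{16588}$ ($Z = 16513 \cdot \frac{1}{16588} = \frac{16513}{16588} \approx 0.99548$)
$W = \frac{73833113}{16588}$ ($W = 4450 + \frac{16513}{16588} = \frac{73833113}{16588} \approx 4451.0$)
$\left(-40229 + \left(b{\left(-9 \right)} + V{\left(4,-5 \right)}\right) \left(-11\right)\right) \left(W - 4325\right) = \left(-40229 + \left(\left(1 - 9\right)^{2} + 2\right) \left(-11\right)\right) \left(\frac{73833113}{16588} - 4325\right) = \left(-40229 + \left(\left(-8\right)^{2} + 2\right) \left(-11\right)\right) \frac{2090013}{16588} = \left(-40229 + \left(64 + 2\right) \left(-11\right)\right) \frac{2090013}{16588} = \left(-40229 + 66 \left(-11\right)\right) \frac{2090013}{16588} = \left(-40229 - 726\right) \frac{2090013}{16588} = \left(-40955\right) \frac{2090013}{16588} = - \frac{85596482415}{16588}$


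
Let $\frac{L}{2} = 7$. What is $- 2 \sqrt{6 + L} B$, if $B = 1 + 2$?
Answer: $- 12 \sqrt{5} \approx -26.833$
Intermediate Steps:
$L = 14$ ($L = 2 \cdot 7 = 14$)
$B = 3$
$- 2 \sqrt{6 + L} B = - 2 \sqrt{6 + 14} \cdot 3 = - 2 \sqrt{20} \cdot 3 = - 2 \cdot 2 \sqrt{5} \cdot 3 = - 4 \sqrt{5} \cdot 3 = - 12 \sqrt{5}$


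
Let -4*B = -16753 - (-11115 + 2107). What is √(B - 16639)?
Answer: I*√58811/2 ≈ 121.25*I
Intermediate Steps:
B = 7745/4 (B = -(-16753 - (-11115 + 2107))/4 = -(-16753 - 1*(-9008))/4 = -(-16753 + 9008)/4 = -¼*(-7745) = 7745/4 ≈ 1936.3)
√(B - 16639) = √(7745/4 - 16639) = √(-58811/4) = I*√58811/2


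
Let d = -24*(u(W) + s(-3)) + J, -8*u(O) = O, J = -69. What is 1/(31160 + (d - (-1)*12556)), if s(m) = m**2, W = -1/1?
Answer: 1/43428 ≈ 2.3027e-5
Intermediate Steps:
W = -1 (W = -1*1 = -1)
u(O) = -O/8
d = -288 (d = -24*(-1/8*(-1) + (-3)**2) - 69 = -24*(1/8 + 9) - 69 = -24*73/8 - 69 = -219 - 69 = -288)
1/(31160 + (d - (-1)*12556)) = 1/(31160 + (-288 - (-1)*12556)) = 1/(31160 + (-288 - 1*(-12556))) = 1/(31160 + (-288 + 12556)) = 1/(31160 + 12268) = 1/43428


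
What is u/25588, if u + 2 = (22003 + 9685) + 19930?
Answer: 12904/6397 ≈ 2.0172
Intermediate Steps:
u = 51616 (u = -2 + ((22003 + 9685) + 19930) = -2 + (31688 + 19930) = -2 + 51618 = 51616)
u/25588 = 51616/25588 = 51616*(1/25588) = 12904/6397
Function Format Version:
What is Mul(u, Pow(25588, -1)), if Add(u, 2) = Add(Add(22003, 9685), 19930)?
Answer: Rational(12904, 6397) ≈ 2.0172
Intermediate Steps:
u = 51616 (u = Add(-2, Add(Add(22003, 9685), 19930)) = Add(-2, Add(31688, 19930)) = Add(-2, 51618) = 51616)
Mul(u, Pow(25588, -1)) = Mul(51616, Pow(25588, -1)) = Mul(51616, Rational(1, 25588)) = Rational(12904, 6397)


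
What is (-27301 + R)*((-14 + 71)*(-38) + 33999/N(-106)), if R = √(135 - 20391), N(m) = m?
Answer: 7196407095/106 - 527190*I*√1266/53 ≈ 6.7891e+7 - 3.5392e+5*I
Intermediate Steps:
R = 4*I*√1266 (R = √(-20256) = 4*I*√1266 ≈ 142.32*I)
(-27301 + R)*((-14 + 71)*(-38) + 33999/N(-106)) = (-27301 + 4*I*√1266)*((-14 + 71)*(-38) + 33999/(-106)) = (-27301 + 4*I*√1266)*(57*(-38) + 33999*(-1/106)) = (-27301 + 4*I*√1266)*(-2166 - 33999/106) = (-27301 + 4*I*√1266)*(-263595/106) = 7196407095/106 - 527190*I*√1266/53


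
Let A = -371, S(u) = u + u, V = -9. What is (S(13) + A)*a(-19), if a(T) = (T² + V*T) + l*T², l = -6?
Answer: 563730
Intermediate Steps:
S(u) = 2*u
a(T) = -9*T - 5*T² (a(T) = (T² - 9*T) - 6*T² = -9*T - 5*T²)
(S(13) + A)*a(-19) = (2*13 - 371)*(-19*(-9 - 5*(-19))) = (26 - 371)*(-19*(-9 + 95)) = -(-6555)*86 = -345*(-1634) = 563730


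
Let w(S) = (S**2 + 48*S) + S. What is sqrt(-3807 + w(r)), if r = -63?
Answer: 15*I*sqrt(13) ≈ 54.083*I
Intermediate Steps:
w(S) = S**2 + 49*S
sqrt(-3807 + w(r)) = sqrt(-3807 - 63*(49 - 63)) = sqrt(-3807 - 63*(-14)) = sqrt(-3807 + 882) = sqrt(-2925) = 15*I*sqrt(13)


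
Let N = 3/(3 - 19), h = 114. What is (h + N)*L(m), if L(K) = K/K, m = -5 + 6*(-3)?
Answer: 1821/16 ≈ 113.81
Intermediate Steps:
m = -23 (m = -5 - 18 = -23)
N = -3/16 (N = 3/(-16) = 3*(-1/16) = -3/16 ≈ -0.18750)
L(K) = 1
(h + N)*L(m) = (114 - 3/16)*1 = (1821/16)*1 = 1821/16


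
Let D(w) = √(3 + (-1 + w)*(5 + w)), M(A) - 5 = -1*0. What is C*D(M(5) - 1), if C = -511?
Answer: -511*√30 ≈ -2798.9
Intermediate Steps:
M(A) = 5 (M(A) = 5 - 1*0 = 5 + 0 = 5)
C*D(M(5) - 1) = -511*√(-2 + (5 - 1)² + 4*(5 - 1)) = -511*√(-2 + 4² + 4*4) = -511*√(-2 + 16 + 16) = -511*√30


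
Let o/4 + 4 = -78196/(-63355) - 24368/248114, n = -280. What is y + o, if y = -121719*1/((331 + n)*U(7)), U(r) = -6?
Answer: 309704868213751/801682385970 ≈ 386.32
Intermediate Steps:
o = -90038724352/7859631235 (o = -16 + 4*(-78196/(-63355) - 24368/248114) = -16 + 4*(-78196*(-1/63355) - 24368*1/248114) = -16 + 4*(78196/63355 - 12184/124057) = -16 + 4*(8928843852/7859631235) = -16 + 35715375408/7859631235 = -90038724352/7859631235 ≈ -11.456)
y = 40573/102 (y = -121719*(-1/(6*(331 - 280))) = -121719/((-6*51)) = -121719/(-306) = -121719*(-1/306) = 40573/102 ≈ 397.77)
y + o = 40573/102 - 90038724352/7859631235 = 309704868213751/801682385970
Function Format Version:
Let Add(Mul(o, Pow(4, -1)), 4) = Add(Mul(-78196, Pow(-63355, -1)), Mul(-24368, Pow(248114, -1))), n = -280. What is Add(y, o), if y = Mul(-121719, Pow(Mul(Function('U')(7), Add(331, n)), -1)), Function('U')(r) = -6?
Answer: Rational(309704868213751, 801682385970) ≈ 386.32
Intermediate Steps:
o = Rational(-90038724352, 7859631235) (o = Add(-16, Mul(4, Add(Mul(-78196, Pow(-63355, -1)), Mul(-24368, Pow(248114, -1))))) = Add(-16, Mul(4, Add(Mul(-78196, Rational(-1, 63355)), Mul(-24368, Rational(1, 248114))))) = Add(-16, Mul(4, Add(Rational(78196, 63355), Rational(-12184, 124057)))) = Add(-16, Mul(4, Rational(8928843852, 7859631235))) = Add(-16, Rational(35715375408, 7859631235)) = Rational(-90038724352, 7859631235) ≈ -11.456)
y = Rational(40573, 102) (y = Mul(-121719, Pow(Mul(-6, Add(331, -280)), -1)) = Mul(-121719, Pow(Mul(-6, 51), -1)) = Mul(-121719, Pow(-306, -1)) = Mul(-121719, Rational(-1, 306)) = Rational(40573, 102) ≈ 397.77)
Add(y, o) = Add(Rational(40573, 102), Rational(-90038724352, 7859631235)) = Rational(309704868213751, 801682385970)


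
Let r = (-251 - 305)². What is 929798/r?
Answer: 464899/154568 ≈ 3.0077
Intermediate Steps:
r = 309136 (r = (-556)² = 309136)
929798/r = 929798/309136 = 929798*(1/309136) = 464899/154568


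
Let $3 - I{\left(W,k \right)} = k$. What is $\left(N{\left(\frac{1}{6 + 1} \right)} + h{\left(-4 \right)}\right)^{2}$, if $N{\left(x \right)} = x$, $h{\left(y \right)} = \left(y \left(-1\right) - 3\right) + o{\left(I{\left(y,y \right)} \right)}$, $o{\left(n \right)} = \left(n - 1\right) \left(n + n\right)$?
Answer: $\frac{355216}{49} \approx 7249.3$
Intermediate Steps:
$I{\left(W,k \right)} = 3 - k$
$o{\left(n \right)} = 2 n \left(-1 + n\right)$ ($o{\left(n \right)} = \left(-1 + n\right) 2 n = 2 n \left(-1 + n\right)$)
$h{\left(y \right)} = -3 - y + 2 \left(2 - y\right) \left(3 - y\right)$ ($h{\left(y \right)} = \left(y \left(-1\right) - 3\right) + 2 \left(3 - y\right) \left(-1 - \left(-3 + y\right)\right) = \left(- y - 3\right) + 2 \left(3 - y\right) \left(2 - y\right) = \left(-3 - y\right) + 2 \left(2 - y\right) \left(3 - y\right) = -3 - y + 2 \left(2 - y\right) \left(3 - y\right)$)
$\left(N{\left(\frac{1}{6 + 1} \right)} + h{\left(-4 \right)}\right)^{2} = \left(\frac{1}{6 + 1} + \left(9 - -44 + 2 \left(-4\right)^{2}\right)\right)^{2} = \left(\frac{1}{7} + \left(9 + 44 + 2 \cdot 16\right)\right)^{2} = \left(\frac{1}{7} + \left(9 + 44 + 32\right)\right)^{2} = \left(\frac{1}{7} + 85\right)^{2} = \left(\frac{596}{7}\right)^{2} = \frac{355216}{49}$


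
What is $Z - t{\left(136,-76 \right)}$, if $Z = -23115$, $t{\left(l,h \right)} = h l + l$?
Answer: $-12915$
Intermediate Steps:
$t{\left(l,h \right)} = l + h l$
$Z - t{\left(136,-76 \right)} = -23115 - 136 \left(1 - 76\right) = -23115 - 136 \left(-75\right) = -23115 - -10200 = -23115 + 10200 = -12915$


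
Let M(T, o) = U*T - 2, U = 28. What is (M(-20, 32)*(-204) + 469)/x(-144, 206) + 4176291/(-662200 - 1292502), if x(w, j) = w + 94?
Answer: -56307061171/24433775 ≈ -2304.5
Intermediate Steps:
x(w, j) = 94 + w
M(T, o) = -2 + 28*T (M(T, o) = 28*T - 2 = -2 + 28*T)
(M(-20, 32)*(-204) + 469)/x(-144, 206) + 4176291/(-662200 - 1292502) = ((-2 + 28*(-20))*(-204) + 469)/(94 - 144) + 4176291/(-662200 - 1292502) = ((-2 - 560)*(-204) + 469)/(-50) + 4176291/(-1954702) = (-562*(-204) + 469)*(-1/50) + 4176291*(-1/1954702) = (114648 + 469)*(-1/50) - 4176291/1954702 = 115117*(-1/50) - 4176291/1954702 = -115117/50 - 4176291/1954702 = -56307061171/24433775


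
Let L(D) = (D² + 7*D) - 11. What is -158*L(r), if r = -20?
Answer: -39342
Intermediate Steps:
L(D) = -11 + D² + 7*D
-158*L(r) = -158*(-11 + (-20)² + 7*(-20)) = -158*(-11 + 400 - 140) = -158*249 = -39342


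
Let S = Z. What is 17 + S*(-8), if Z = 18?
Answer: -127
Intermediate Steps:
S = 18
17 + S*(-8) = 17 + 18*(-8) = 17 - 144 = -127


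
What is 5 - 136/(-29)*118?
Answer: 16193/29 ≈ 558.38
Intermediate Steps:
5 - 136/(-29)*118 = 5 - 136*(-1/29)*118 = 5 + (136/29)*118 = 5 + 16048/29 = 16193/29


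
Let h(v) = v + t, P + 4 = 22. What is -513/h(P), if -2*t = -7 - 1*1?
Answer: -513/22 ≈ -23.318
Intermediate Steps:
P = 18 (P = -4 + 22 = 18)
t = 4 (t = -(-7 - 1*1)/2 = -(-7 - 1)/2 = -½*(-8) = 4)
h(v) = 4 + v (h(v) = v + 4 = 4 + v)
-513/h(P) = -513/(4 + 18) = -513/22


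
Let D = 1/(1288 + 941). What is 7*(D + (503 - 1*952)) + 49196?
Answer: 102652144/2229 ≈ 46053.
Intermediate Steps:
D = 1/2229 ≈ 0.00044863
7*(D + (503 - 1*952)) + 49196 = 7*(1/2229 + (503 - 1*952)) + 49196 = 7*(1/2229 + (503 - 952)) + 49196 = 7*(1/2229 - 449) + 49196 = 7*(-1000820/2229) + 49196 = -7005740/2229 + 49196 = 102652144/2229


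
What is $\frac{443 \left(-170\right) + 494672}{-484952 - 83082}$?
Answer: $- \frac{209681}{284017} \approx -0.73827$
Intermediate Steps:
$\frac{443 \left(-170\right) + 494672}{-484952 - 83082} = \frac{-75310 + 494672}{-568034} = 419362 \left(- \frac{1}{568034}\right) = - \frac{209681}{284017}$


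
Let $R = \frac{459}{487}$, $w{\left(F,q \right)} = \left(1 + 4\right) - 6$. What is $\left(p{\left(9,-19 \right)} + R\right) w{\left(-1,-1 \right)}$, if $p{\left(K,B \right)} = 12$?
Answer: $- \frac{6303}{487} \approx -12.943$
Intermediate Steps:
$w{\left(F,q \right)} = -1$ ($w{\left(F,q \right)} = 5 - 6 = -1$)
$R = \frac{459}{487}$ ($R = 459 \cdot \frac{1}{487} = \frac{459}{487} \approx 0.9425$)
$\left(p{\left(9,-19 \right)} + R\right) w{\left(-1,-1 \right)} = \left(12 + \frac{459}{487}\right) \left(-1\right) = \frac{6303}{487} \left(-1\right) = - \frac{6303}{487}$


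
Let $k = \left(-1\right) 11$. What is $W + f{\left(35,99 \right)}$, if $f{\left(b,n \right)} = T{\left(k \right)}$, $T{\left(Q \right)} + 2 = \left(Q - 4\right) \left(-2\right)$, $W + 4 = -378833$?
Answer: $-378809$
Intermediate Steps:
$k = -11$
$W = -378837$ ($W = -4 - 378833 = -378837$)
$T{\left(Q \right)} = 6 - 2 Q$ ($T{\left(Q \right)} = -2 + \left(Q - 4\right) \left(-2\right) = -2 + \left(-4 + Q\right) \left(-2\right) = -2 - \left(-8 + 2 Q\right) = 6 - 2 Q$)
$f{\left(b,n \right)} = 28$ ($f{\left(b,n \right)} = 6 - -22 = 6 + 22 = 28$)
$W + f{\left(35,99 \right)} = -378837 + 28 = -378809$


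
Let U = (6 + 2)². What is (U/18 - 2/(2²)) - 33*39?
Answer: -23111/18 ≈ -1283.9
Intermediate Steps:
U = 64 (U = 8² = 64)
(U/18 - 2/(2²)) - 33*39 = (64/18 - 2/(2²)) - 33*39 = (64*(1/18) - 2/4) - 1287 = (32/9 - 2*¼) - 1287 = (32/9 - ½) - 1287 = 55/18 - 1287 = -23111/18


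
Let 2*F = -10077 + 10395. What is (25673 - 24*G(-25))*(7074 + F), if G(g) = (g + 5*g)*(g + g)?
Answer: -1116247191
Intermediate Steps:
G(g) = 12*g² (G(g) = (6*g)*(2*g) = 12*g²)
F = 159 (F = (-10077 + 10395)/2 = (½)*318 = 159)
(25673 - 24*G(-25))*(7074 + F) = (25673 - 288*(-25)²)*(7074 + 159) = (25673 - 288*625)*7233 = (25673 - 24*7500)*7233 = (25673 - 180000)*7233 = -154327*7233 = -1116247191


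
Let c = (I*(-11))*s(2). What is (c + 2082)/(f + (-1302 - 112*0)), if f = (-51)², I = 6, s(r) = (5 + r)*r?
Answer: 386/433 ≈ 0.89145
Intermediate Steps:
s(r) = r*(5 + r)
c = -924 (c = (6*(-11))*(2*(5 + 2)) = -132*7 = -66*14 = -924)
f = 2601
(c + 2082)/(f + (-1302 - 112*0)) = (-924 + 2082)/(2601 + (-1302 - 112*0)) = 1158/(2601 + (-1302 + 0)) = 1158/(2601 - 1302) = 1158/1299 = 1158*(1/1299) = 386/433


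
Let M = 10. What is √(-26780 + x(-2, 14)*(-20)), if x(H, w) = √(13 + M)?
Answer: 2*√(-6695 - 5*√23) ≈ 163.94*I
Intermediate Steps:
x(H, w) = √23 (x(H, w) = √(13 + 10) = √23)
√(-26780 + x(-2, 14)*(-20)) = √(-26780 + √23*(-20)) = √(-26780 - 20*√23)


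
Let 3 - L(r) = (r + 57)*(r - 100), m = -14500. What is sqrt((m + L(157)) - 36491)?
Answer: I*sqrt(63186) ≈ 251.37*I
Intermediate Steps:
L(r) = 3 - (-100 + r)*(57 + r) (L(r) = 3 - (r + 57)*(r - 100) = 3 - (57 + r)*(-100 + r) = 3 - (-100 + r)*(57 + r))
sqrt((m + L(157)) - 36491) = sqrt((-14500 + (5703 - 1*157**2 + 43*157)) - 36491) = sqrt((-14500 + (5703 - 1*24649 + 6751)) - 36491) = sqrt((-14500 + (5703 - 24649 + 6751)) - 36491) = sqrt((-14500 - 12195) - 36491) = sqrt(-26695 - 36491) = sqrt(-63186) = I*sqrt(63186)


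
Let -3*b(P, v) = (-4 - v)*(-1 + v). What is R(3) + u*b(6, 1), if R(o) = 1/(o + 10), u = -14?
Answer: 1/13 ≈ 0.076923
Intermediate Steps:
R(o) = 1/(10 + o)
b(P, v) = -(-1 + v)*(-4 - v)/3 (b(P, v) = -(-4 - v)*(-1 + v)/3 = -(-1 + v)*(-4 - v)/3)
R(3) + u*b(6, 1) = 1/(10 + 3) - 14*(-4/3 + 1 + (⅓)*1²) = 1/13 - 14*(-4/3 + 1 + (⅓)*1) = 1/13 - 14*(-4/3 + 1 + ⅓) = 1/13 - 14*0 = 1/13 + 0 = 1/13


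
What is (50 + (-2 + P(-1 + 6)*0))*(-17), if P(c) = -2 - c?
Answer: -816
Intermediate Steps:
(50 + (-2 + P(-1 + 6)*0))*(-17) = (50 + (-2 + (-2 - (-1 + 6))*0))*(-17) = (50 + (-2 + (-2 - 1*5)*0))*(-17) = (50 + (-2 + (-2 - 5)*0))*(-17) = (50 + (-2 - 7*0))*(-17) = (50 + (-2 + 0))*(-17) = (50 - 2)*(-17) = 48*(-17) = -816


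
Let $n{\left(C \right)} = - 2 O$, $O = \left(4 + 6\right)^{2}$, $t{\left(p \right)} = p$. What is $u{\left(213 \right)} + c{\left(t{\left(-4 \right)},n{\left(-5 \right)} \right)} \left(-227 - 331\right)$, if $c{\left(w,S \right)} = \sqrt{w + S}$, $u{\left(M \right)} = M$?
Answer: $213 - 1116 i \sqrt{51} \approx 213.0 - 7969.8 i$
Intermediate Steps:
$O = 100$ ($O = 10^{2} = 100$)
$n{\left(C \right)} = -200$ ($n{\left(C \right)} = \left(-2\right) 100 = -200$)
$c{\left(w,S \right)} = \sqrt{S + w}$
$u{\left(213 \right)} + c{\left(t{\left(-4 \right)},n{\left(-5 \right)} \right)} \left(-227 - 331\right) = 213 + \sqrt{-200 - 4} \left(-227 - 331\right) = 213 + \sqrt{-204} \left(-558\right) = 213 + 2 i \sqrt{51} \left(-558\right) = 213 - 1116 i \sqrt{51}$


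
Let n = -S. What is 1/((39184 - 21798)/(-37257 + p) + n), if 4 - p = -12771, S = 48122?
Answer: -12241/589070095 ≈ -2.0780e-5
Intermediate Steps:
p = 12775 (p = 4 - 1*(-12771) = 4 + 12771 = 12775)
n = -48122 (n = -1*48122 = -48122)
1/((39184 - 21798)/(-37257 + p) + n) = 1/((39184 - 21798)/(-37257 + 12775) - 48122) = 1/(17386/(-24482) - 48122) = 1/(17386*(-1/24482) - 48122) = 1/(-8693/12241 - 48122) = 1/(-589070095/12241) = -12241/589070095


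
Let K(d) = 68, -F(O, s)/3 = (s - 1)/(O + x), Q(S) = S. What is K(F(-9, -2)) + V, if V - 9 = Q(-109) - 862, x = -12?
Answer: -894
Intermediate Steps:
F(O, s) = -3*(-1 + s)/(-12 + O) (F(O, s) = -3*(s - 1)/(O - 12) = -3*(-1 + s)/(-12 + O))
V = -962 (V = 9 + (-109 - 862) = 9 - 971 = -962)
K(F(-9, -2)) + V = 68 - 962 = -894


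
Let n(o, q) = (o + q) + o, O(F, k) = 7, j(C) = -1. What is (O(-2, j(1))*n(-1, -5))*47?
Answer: -2303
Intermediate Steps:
n(o, q) = q + 2*o
(O(-2, j(1))*n(-1, -5))*47 = (7*(-5 + 2*(-1)))*47 = (7*(-5 - 2))*47 = (7*(-7))*47 = -49*47 = -2303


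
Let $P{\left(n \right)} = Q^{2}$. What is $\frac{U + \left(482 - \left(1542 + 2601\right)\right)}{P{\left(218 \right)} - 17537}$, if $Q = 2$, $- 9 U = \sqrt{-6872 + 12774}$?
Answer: $\frac{3661}{17533} + \frac{\sqrt{5902}}{157797} \approx 0.20929$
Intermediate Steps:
$U = - \frac{\sqrt{5902}}{9}$ ($U = - \frac{\sqrt{-6872 + 12774}}{9} = - \frac{\sqrt{5902}}{9} \approx -8.5361$)
$P{\left(n \right)} = 4$ ($P{\left(n \right)} = 2^{2} = 4$)
$\frac{U + \left(482 - \left(1542 + 2601\right)\right)}{P{\left(218 \right)} - 17537} = \frac{- \frac{\sqrt{5902}}{9} + \left(482 - \left(1542 + 2601\right)\right)}{4 - 17537} = \frac{- \frac{\sqrt{5902}}{9} + \left(482 - 4143\right)}{-17533} = \left(- \frac{\sqrt{5902}}{9} + \left(482 - 4143\right)\right) \left(- \frac{1}{17533}\right) = \left(- \frac{\sqrt{5902}}{9} - 3661\right) \left(- \frac{1}{17533}\right) = \left(-3661 - \frac{\sqrt{5902}}{9}\right) \left(- \frac{1}{17533}\right) = \frac{3661}{17533} + \frac{\sqrt{5902}}{157797}$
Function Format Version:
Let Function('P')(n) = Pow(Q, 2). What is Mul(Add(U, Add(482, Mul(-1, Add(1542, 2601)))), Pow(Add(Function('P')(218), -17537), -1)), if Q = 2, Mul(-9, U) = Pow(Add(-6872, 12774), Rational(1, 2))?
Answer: Add(Rational(3661, 17533), Mul(Rational(1, 157797), Pow(5902, Rational(1, 2)))) ≈ 0.20929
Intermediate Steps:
U = Mul(Rational(-1, 9), Pow(5902, Rational(1, 2))) (U = Mul(Rational(-1, 9), Pow(Add(-6872, 12774), Rational(1, 2))) = Mul(Rational(-1, 9), Pow(5902, Rational(1, 2))) ≈ -8.5361)
Function('P')(n) = 4 (Function('P')(n) = Pow(2, 2) = 4)
Mul(Add(U, Add(482, Mul(-1, Add(1542, 2601)))), Pow(Add(Function('P')(218), -17537), -1)) = Mul(Add(Mul(Rational(-1, 9), Pow(5902, Rational(1, 2))), Add(482, Mul(-1, Add(1542, 2601)))), Pow(Add(4, -17537), -1)) = Mul(Add(Mul(Rational(-1, 9), Pow(5902, Rational(1, 2))), Add(482, Mul(-1, 4143))), Pow(-17533, -1)) = Mul(Add(Mul(Rational(-1, 9), Pow(5902, Rational(1, 2))), Add(482, -4143)), Rational(-1, 17533)) = Mul(Add(Mul(Rational(-1, 9), Pow(5902, Rational(1, 2))), -3661), Rational(-1, 17533)) = Mul(Add(-3661, Mul(Rational(-1, 9), Pow(5902, Rational(1, 2)))), Rational(-1, 17533)) = Add(Rational(3661, 17533), Mul(Rational(1, 157797), Pow(5902, Rational(1, 2))))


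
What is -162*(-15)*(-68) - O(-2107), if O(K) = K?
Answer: -163133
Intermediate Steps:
-162*(-15)*(-68) - O(-2107) = -162*(-15)*(-68) - 1*(-2107) = 2430*(-68) + 2107 = -165240 + 2107 = -163133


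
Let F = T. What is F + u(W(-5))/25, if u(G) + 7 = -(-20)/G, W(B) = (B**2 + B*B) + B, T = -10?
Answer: -2309/225 ≈ -10.262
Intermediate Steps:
W(B) = B + 2*B**2 (W(B) = (B**2 + B**2) + B = 2*B**2 + B = B + 2*B**2)
u(G) = -7 + 20/G (u(G) = -7 - (-20)/G = -7 + 20/G)
F = -10
F + u(W(-5))/25 = -10 + (-7 + 20/((-5*(1 + 2*(-5)))))/25 = -10 + (-7 + 20/((-5*(1 - 10))))*(1/25) = -10 + (-7 + 20/((-5*(-9))))*(1/25) = -10 + (-7 + 20/45)*(1/25) = -10 + (-7 + 20*(1/45))*(1/25) = -10 + (-7 + 4/9)*(1/25) = -10 - 59/9*1/25 = -10 - 59/225 = -2309/225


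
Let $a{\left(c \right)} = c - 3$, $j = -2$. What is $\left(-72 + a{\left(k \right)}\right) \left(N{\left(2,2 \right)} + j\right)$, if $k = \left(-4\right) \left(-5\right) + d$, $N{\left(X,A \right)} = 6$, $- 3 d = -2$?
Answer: $- \frac{652}{3} \approx -217.33$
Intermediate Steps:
$d = \frac{2}{3}$ ($d = \left(- \frac{1}{3}\right) \left(-2\right) = \frac{2}{3} \approx 0.66667$)
$k = \frac{62}{3}$ ($k = \left(-4\right) \left(-5\right) + \frac{2}{3} = 20 + \frac{2}{3} = \frac{62}{3} \approx 20.667$)
$a{\left(c \right)} = -3 + c$ ($a{\left(c \right)} = c - 3 = -3 + c$)
$\left(-72 + a{\left(k \right)}\right) \left(N{\left(2,2 \right)} + j\right) = \left(-72 + \left(-3 + \frac{62}{3}\right)\right) \left(6 - 2\right) = \left(-72 + \frac{53}{3}\right) 4 = \left(- \frac{163}{3}\right) 4 = - \frac{652}{3}$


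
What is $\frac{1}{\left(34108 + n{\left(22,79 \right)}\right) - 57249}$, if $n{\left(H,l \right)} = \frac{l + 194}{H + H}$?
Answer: $- \frac{44}{1017931} \approx -4.3225 \cdot 10^{-5}$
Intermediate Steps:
$n{\left(H,l \right)} = \frac{194 + l}{2 H}$
$\frac{1}{\left(34108 + n{\left(22,79 \right)}\right) - 57249} = \frac{1}{\left(34108 + \frac{194 + 79}{2 \cdot 22}\right) - 57249} = \frac{1}{\left(34108 + \frac{1}{2} \cdot \frac{1}{22} \cdot 273\right) - 57249} = \frac{1}{\left(34108 + \frac{273}{44}\right) - 57249} = \frac{1}{\frac{1501025}{44} - 57249} = \frac{1}{- \frac{1017931}{44}} = - \frac{44}{1017931}$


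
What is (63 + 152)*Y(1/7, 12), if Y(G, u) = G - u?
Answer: -17845/7 ≈ -2549.3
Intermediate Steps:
(63 + 152)*Y(1/7, 12) = (63 + 152)*(1/7 - 1*12) = 215*(1*(⅐) - 12) = 215*(⅐ - 12) = 215*(-83/7) = -17845/7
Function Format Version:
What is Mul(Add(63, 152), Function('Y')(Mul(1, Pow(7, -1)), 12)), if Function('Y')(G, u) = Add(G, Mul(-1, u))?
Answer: Rational(-17845, 7) ≈ -2549.3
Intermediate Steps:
Mul(Add(63, 152), Function('Y')(Mul(1, Pow(7, -1)), 12)) = Mul(Add(63, 152), Add(Mul(1, Pow(7, -1)), Mul(-1, 12))) = Mul(215, Add(Mul(1, Rational(1, 7)), -12)) = Mul(215, Add(Rational(1, 7), -12)) = Mul(215, Rational(-83, 7)) = Rational(-17845, 7)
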